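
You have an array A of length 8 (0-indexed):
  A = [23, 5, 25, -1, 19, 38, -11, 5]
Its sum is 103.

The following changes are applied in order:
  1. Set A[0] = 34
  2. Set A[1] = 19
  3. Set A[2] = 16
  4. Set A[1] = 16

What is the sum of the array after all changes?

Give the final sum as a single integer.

Answer: 116

Derivation:
Initial sum: 103
Change 1: A[0] 23 -> 34, delta = 11, sum = 114
Change 2: A[1] 5 -> 19, delta = 14, sum = 128
Change 3: A[2] 25 -> 16, delta = -9, sum = 119
Change 4: A[1] 19 -> 16, delta = -3, sum = 116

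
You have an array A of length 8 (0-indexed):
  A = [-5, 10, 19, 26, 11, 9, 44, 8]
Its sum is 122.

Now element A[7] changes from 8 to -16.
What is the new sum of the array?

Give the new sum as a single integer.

Old value at index 7: 8
New value at index 7: -16
Delta = -16 - 8 = -24
New sum = old_sum + delta = 122 + (-24) = 98

Answer: 98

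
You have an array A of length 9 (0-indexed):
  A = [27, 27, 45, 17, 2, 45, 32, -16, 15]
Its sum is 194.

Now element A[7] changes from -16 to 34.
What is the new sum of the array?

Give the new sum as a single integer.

Old value at index 7: -16
New value at index 7: 34
Delta = 34 - -16 = 50
New sum = old_sum + delta = 194 + (50) = 244

Answer: 244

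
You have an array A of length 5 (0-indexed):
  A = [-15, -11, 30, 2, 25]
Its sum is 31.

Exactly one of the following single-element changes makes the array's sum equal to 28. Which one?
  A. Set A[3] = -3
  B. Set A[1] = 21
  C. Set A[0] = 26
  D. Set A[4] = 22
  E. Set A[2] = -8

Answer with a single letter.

Option A: A[3] 2->-3, delta=-5, new_sum=31+(-5)=26
Option B: A[1] -11->21, delta=32, new_sum=31+(32)=63
Option C: A[0] -15->26, delta=41, new_sum=31+(41)=72
Option D: A[4] 25->22, delta=-3, new_sum=31+(-3)=28 <-- matches target
Option E: A[2] 30->-8, delta=-38, new_sum=31+(-38)=-7

Answer: D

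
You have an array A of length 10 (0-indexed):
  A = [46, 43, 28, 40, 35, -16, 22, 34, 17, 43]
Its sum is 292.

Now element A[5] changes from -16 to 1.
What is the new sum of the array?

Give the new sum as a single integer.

Answer: 309

Derivation:
Old value at index 5: -16
New value at index 5: 1
Delta = 1 - -16 = 17
New sum = old_sum + delta = 292 + (17) = 309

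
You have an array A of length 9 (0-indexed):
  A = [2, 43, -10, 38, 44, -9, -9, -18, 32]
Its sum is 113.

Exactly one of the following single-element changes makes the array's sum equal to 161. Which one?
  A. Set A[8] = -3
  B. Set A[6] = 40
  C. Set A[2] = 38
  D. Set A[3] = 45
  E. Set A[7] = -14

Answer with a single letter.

Option A: A[8] 32->-3, delta=-35, new_sum=113+(-35)=78
Option B: A[6] -9->40, delta=49, new_sum=113+(49)=162
Option C: A[2] -10->38, delta=48, new_sum=113+(48)=161 <-- matches target
Option D: A[3] 38->45, delta=7, new_sum=113+(7)=120
Option E: A[7] -18->-14, delta=4, new_sum=113+(4)=117

Answer: C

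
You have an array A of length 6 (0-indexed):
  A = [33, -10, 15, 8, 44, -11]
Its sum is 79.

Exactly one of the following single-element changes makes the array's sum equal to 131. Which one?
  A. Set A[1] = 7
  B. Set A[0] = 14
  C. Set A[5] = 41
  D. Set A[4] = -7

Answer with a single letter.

Answer: C

Derivation:
Option A: A[1] -10->7, delta=17, new_sum=79+(17)=96
Option B: A[0] 33->14, delta=-19, new_sum=79+(-19)=60
Option C: A[5] -11->41, delta=52, new_sum=79+(52)=131 <-- matches target
Option D: A[4] 44->-7, delta=-51, new_sum=79+(-51)=28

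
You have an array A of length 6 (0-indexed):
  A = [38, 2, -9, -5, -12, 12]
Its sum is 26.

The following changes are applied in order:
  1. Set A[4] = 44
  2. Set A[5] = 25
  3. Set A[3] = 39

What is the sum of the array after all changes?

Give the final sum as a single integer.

Answer: 139

Derivation:
Initial sum: 26
Change 1: A[4] -12 -> 44, delta = 56, sum = 82
Change 2: A[5] 12 -> 25, delta = 13, sum = 95
Change 3: A[3] -5 -> 39, delta = 44, sum = 139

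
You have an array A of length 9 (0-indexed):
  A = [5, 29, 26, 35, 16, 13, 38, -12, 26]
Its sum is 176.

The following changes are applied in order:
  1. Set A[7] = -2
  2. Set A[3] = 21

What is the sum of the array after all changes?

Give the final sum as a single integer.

Answer: 172

Derivation:
Initial sum: 176
Change 1: A[7] -12 -> -2, delta = 10, sum = 186
Change 2: A[3] 35 -> 21, delta = -14, sum = 172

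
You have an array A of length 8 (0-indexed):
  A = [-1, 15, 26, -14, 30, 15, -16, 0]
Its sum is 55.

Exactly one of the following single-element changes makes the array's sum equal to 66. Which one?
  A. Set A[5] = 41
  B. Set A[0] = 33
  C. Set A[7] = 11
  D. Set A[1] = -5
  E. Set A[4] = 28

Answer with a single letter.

Option A: A[5] 15->41, delta=26, new_sum=55+(26)=81
Option B: A[0] -1->33, delta=34, new_sum=55+(34)=89
Option C: A[7] 0->11, delta=11, new_sum=55+(11)=66 <-- matches target
Option D: A[1] 15->-5, delta=-20, new_sum=55+(-20)=35
Option E: A[4] 30->28, delta=-2, new_sum=55+(-2)=53

Answer: C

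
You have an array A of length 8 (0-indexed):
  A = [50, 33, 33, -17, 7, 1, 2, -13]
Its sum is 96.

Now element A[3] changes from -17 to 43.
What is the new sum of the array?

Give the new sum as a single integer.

Old value at index 3: -17
New value at index 3: 43
Delta = 43 - -17 = 60
New sum = old_sum + delta = 96 + (60) = 156

Answer: 156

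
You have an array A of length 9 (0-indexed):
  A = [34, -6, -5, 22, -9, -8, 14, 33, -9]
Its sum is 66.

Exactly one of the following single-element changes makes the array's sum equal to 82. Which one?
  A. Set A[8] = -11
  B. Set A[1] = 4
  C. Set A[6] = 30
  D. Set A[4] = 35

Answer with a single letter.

Option A: A[8] -9->-11, delta=-2, new_sum=66+(-2)=64
Option B: A[1] -6->4, delta=10, new_sum=66+(10)=76
Option C: A[6] 14->30, delta=16, new_sum=66+(16)=82 <-- matches target
Option D: A[4] -9->35, delta=44, new_sum=66+(44)=110

Answer: C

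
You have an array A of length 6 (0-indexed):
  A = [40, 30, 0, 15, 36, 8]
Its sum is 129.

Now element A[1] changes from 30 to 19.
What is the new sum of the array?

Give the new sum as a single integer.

Answer: 118

Derivation:
Old value at index 1: 30
New value at index 1: 19
Delta = 19 - 30 = -11
New sum = old_sum + delta = 129 + (-11) = 118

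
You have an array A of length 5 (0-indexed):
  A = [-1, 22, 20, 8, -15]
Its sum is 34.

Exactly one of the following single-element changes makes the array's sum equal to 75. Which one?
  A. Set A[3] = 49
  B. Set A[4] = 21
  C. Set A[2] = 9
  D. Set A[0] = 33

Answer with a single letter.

Option A: A[3] 8->49, delta=41, new_sum=34+(41)=75 <-- matches target
Option B: A[4] -15->21, delta=36, new_sum=34+(36)=70
Option C: A[2] 20->9, delta=-11, new_sum=34+(-11)=23
Option D: A[0] -1->33, delta=34, new_sum=34+(34)=68

Answer: A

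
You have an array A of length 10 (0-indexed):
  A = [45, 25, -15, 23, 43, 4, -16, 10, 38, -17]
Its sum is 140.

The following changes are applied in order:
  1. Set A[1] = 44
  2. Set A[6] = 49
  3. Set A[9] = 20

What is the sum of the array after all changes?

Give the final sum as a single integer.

Initial sum: 140
Change 1: A[1] 25 -> 44, delta = 19, sum = 159
Change 2: A[6] -16 -> 49, delta = 65, sum = 224
Change 3: A[9] -17 -> 20, delta = 37, sum = 261

Answer: 261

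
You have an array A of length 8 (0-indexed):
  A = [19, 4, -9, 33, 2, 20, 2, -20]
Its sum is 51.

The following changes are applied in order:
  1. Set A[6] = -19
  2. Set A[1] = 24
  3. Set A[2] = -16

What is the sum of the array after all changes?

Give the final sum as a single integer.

Answer: 43

Derivation:
Initial sum: 51
Change 1: A[6] 2 -> -19, delta = -21, sum = 30
Change 2: A[1] 4 -> 24, delta = 20, sum = 50
Change 3: A[2] -9 -> -16, delta = -7, sum = 43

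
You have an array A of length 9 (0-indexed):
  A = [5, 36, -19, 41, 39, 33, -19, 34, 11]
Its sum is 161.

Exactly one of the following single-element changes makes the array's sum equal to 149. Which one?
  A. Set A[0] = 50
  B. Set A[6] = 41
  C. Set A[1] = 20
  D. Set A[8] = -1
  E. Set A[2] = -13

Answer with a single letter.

Option A: A[0] 5->50, delta=45, new_sum=161+(45)=206
Option B: A[6] -19->41, delta=60, new_sum=161+(60)=221
Option C: A[1] 36->20, delta=-16, new_sum=161+(-16)=145
Option D: A[8] 11->-1, delta=-12, new_sum=161+(-12)=149 <-- matches target
Option E: A[2] -19->-13, delta=6, new_sum=161+(6)=167

Answer: D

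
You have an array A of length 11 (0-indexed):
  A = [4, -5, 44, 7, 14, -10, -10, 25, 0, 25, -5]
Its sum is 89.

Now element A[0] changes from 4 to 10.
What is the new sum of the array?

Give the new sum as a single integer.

Answer: 95

Derivation:
Old value at index 0: 4
New value at index 0: 10
Delta = 10 - 4 = 6
New sum = old_sum + delta = 89 + (6) = 95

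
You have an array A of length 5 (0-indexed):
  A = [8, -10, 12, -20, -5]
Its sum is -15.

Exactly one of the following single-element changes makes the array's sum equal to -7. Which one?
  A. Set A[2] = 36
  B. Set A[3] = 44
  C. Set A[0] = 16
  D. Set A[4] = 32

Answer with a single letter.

Option A: A[2] 12->36, delta=24, new_sum=-15+(24)=9
Option B: A[3] -20->44, delta=64, new_sum=-15+(64)=49
Option C: A[0] 8->16, delta=8, new_sum=-15+(8)=-7 <-- matches target
Option D: A[4] -5->32, delta=37, new_sum=-15+(37)=22

Answer: C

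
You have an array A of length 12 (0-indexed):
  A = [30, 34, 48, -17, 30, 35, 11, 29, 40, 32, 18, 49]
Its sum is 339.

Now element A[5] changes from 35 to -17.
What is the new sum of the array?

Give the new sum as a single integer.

Answer: 287

Derivation:
Old value at index 5: 35
New value at index 5: -17
Delta = -17 - 35 = -52
New sum = old_sum + delta = 339 + (-52) = 287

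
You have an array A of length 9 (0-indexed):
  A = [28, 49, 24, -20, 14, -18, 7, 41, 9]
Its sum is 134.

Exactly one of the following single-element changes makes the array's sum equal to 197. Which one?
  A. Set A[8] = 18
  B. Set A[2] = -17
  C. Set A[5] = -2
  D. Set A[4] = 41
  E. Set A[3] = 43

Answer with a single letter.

Option A: A[8] 9->18, delta=9, new_sum=134+(9)=143
Option B: A[2] 24->-17, delta=-41, new_sum=134+(-41)=93
Option C: A[5] -18->-2, delta=16, new_sum=134+(16)=150
Option D: A[4] 14->41, delta=27, new_sum=134+(27)=161
Option E: A[3] -20->43, delta=63, new_sum=134+(63)=197 <-- matches target

Answer: E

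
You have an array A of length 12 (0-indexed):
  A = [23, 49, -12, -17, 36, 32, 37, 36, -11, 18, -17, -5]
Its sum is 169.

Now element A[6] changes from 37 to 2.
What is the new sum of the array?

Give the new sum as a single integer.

Answer: 134

Derivation:
Old value at index 6: 37
New value at index 6: 2
Delta = 2 - 37 = -35
New sum = old_sum + delta = 169 + (-35) = 134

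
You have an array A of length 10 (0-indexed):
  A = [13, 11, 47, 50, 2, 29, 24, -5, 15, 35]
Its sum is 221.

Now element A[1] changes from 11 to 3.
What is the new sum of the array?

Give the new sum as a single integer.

Answer: 213

Derivation:
Old value at index 1: 11
New value at index 1: 3
Delta = 3 - 11 = -8
New sum = old_sum + delta = 221 + (-8) = 213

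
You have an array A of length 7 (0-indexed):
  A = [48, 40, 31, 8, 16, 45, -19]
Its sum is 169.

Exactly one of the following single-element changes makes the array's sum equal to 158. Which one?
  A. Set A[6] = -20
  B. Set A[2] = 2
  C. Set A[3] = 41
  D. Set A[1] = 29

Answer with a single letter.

Answer: D

Derivation:
Option A: A[6] -19->-20, delta=-1, new_sum=169+(-1)=168
Option B: A[2] 31->2, delta=-29, new_sum=169+(-29)=140
Option C: A[3] 8->41, delta=33, new_sum=169+(33)=202
Option D: A[1] 40->29, delta=-11, new_sum=169+(-11)=158 <-- matches target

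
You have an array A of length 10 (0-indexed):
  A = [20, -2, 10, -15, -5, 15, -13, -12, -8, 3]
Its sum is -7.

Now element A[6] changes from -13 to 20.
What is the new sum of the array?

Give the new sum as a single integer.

Old value at index 6: -13
New value at index 6: 20
Delta = 20 - -13 = 33
New sum = old_sum + delta = -7 + (33) = 26

Answer: 26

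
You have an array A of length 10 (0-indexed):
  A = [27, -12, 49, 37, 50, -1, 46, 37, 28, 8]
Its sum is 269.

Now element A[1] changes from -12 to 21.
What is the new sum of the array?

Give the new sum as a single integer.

Answer: 302

Derivation:
Old value at index 1: -12
New value at index 1: 21
Delta = 21 - -12 = 33
New sum = old_sum + delta = 269 + (33) = 302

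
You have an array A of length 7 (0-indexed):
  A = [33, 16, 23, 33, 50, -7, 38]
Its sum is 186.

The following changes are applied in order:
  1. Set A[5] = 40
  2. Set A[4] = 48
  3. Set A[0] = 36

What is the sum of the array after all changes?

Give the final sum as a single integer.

Answer: 234

Derivation:
Initial sum: 186
Change 1: A[5] -7 -> 40, delta = 47, sum = 233
Change 2: A[4] 50 -> 48, delta = -2, sum = 231
Change 3: A[0] 33 -> 36, delta = 3, sum = 234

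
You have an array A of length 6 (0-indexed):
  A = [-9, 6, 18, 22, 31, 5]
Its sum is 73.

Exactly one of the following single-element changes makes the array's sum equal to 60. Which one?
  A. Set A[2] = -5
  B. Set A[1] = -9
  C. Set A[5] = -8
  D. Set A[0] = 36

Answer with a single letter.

Option A: A[2] 18->-5, delta=-23, new_sum=73+(-23)=50
Option B: A[1] 6->-9, delta=-15, new_sum=73+(-15)=58
Option C: A[5] 5->-8, delta=-13, new_sum=73+(-13)=60 <-- matches target
Option D: A[0] -9->36, delta=45, new_sum=73+(45)=118

Answer: C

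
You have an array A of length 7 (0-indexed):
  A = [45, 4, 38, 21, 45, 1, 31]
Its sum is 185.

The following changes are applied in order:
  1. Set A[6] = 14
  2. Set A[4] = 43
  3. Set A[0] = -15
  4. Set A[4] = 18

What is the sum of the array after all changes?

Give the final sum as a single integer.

Answer: 81

Derivation:
Initial sum: 185
Change 1: A[6] 31 -> 14, delta = -17, sum = 168
Change 2: A[4] 45 -> 43, delta = -2, sum = 166
Change 3: A[0] 45 -> -15, delta = -60, sum = 106
Change 4: A[4] 43 -> 18, delta = -25, sum = 81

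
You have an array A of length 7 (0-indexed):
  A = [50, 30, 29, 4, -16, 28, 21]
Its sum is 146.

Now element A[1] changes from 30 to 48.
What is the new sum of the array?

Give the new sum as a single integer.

Answer: 164

Derivation:
Old value at index 1: 30
New value at index 1: 48
Delta = 48 - 30 = 18
New sum = old_sum + delta = 146 + (18) = 164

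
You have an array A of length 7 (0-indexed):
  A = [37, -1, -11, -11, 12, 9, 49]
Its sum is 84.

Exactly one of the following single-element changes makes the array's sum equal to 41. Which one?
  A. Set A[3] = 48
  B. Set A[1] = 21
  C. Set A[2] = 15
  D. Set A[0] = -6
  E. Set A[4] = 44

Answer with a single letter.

Answer: D

Derivation:
Option A: A[3] -11->48, delta=59, new_sum=84+(59)=143
Option B: A[1] -1->21, delta=22, new_sum=84+(22)=106
Option C: A[2] -11->15, delta=26, new_sum=84+(26)=110
Option D: A[0] 37->-6, delta=-43, new_sum=84+(-43)=41 <-- matches target
Option E: A[4] 12->44, delta=32, new_sum=84+(32)=116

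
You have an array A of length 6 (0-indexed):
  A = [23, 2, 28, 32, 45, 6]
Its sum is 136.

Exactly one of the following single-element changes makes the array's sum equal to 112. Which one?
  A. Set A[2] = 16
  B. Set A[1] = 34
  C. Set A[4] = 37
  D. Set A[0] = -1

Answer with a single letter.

Option A: A[2] 28->16, delta=-12, new_sum=136+(-12)=124
Option B: A[1] 2->34, delta=32, new_sum=136+(32)=168
Option C: A[4] 45->37, delta=-8, new_sum=136+(-8)=128
Option D: A[0] 23->-1, delta=-24, new_sum=136+(-24)=112 <-- matches target

Answer: D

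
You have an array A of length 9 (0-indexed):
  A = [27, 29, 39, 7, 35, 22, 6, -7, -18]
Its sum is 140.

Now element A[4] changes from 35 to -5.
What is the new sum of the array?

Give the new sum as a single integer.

Answer: 100

Derivation:
Old value at index 4: 35
New value at index 4: -5
Delta = -5 - 35 = -40
New sum = old_sum + delta = 140 + (-40) = 100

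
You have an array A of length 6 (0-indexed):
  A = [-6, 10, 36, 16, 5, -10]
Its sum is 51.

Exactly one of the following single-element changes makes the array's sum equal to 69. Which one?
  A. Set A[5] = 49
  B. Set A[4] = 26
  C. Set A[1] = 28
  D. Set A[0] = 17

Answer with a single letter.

Option A: A[5] -10->49, delta=59, new_sum=51+(59)=110
Option B: A[4] 5->26, delta=21, new_sum=51+(21)=72
Option C: A[1] 10->28, delta=18, new_sum=51+(18)=69 <-- matches target
Option D: A[0] -6->17, delta=23, new_sum=51+(23)=74

Answer: C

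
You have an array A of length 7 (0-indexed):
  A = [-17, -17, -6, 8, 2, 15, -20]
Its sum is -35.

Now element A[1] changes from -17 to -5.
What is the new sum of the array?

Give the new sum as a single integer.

Answer: -23

Derivation:
Old value at index 1: -17
New value at index 1: -5
Delta = -5 - -17 = 12
New sum = old_sum + delta = -35 + (12) = -23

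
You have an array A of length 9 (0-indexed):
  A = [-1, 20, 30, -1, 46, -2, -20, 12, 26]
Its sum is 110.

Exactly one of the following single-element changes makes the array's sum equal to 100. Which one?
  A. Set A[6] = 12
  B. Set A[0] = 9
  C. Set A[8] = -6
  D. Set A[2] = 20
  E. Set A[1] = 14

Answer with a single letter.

Answer: D

Derivation:
Option A: A[6] -20->12, delta=32, new_sum=110+(32)=142
Option B: A[0] -1->9, delta=10, new_sum=110+(10)=120
Option C: A[8] 26->-6, delta=-32, new_sum=110+(-32)=78
Option D: A[2] 30->20, delta=-10, new_sum=110+(-10)=100 <-- matches target
Option E: A[1] 20->14, delta=-6, new_sum=110+(-6)=104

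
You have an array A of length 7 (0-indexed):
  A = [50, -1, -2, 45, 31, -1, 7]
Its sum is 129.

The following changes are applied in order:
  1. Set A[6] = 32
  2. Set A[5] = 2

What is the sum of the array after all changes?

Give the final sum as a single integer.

Answer: 157

Derivation:
Initial sum: 129
Change 1: A[6] 7 -> 32, delta = 25, sum = 154
Change 2: A[5] -1 -> 2, delta = 3, sum = 157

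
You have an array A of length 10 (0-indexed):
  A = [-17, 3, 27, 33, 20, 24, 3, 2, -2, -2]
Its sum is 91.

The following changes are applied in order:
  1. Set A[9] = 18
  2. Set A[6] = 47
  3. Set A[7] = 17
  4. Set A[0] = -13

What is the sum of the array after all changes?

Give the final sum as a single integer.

Initial sum: 91
Change 1: A[9] -2 -> 18, delta = 20, sum = 111
Change 2: A[6] 3 -> 47, delta = 44, sum = 155
Change 3: A[7] 2 -> 17, delta = 15, sum = 170
Change 4: A[0] -17 -> -13, delta = 4, sum = 174

Answer: 174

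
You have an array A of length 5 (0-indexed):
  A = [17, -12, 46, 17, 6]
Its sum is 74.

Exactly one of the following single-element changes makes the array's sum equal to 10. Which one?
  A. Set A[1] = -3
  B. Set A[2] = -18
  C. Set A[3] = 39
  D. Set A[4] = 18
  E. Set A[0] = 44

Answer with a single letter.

Answer: B

Derivation:
Option A: A[1] -12->-3, delta=9, new_sum=74+(9)=83
Option B: A[2] 46->-18, delta=-64, new_sum=74+(-64)=10 <-- matches target
Option C: A[3] 17->39, delta=22, new_sum=74+(22)=96
Option D: A[4] 6->18, delta=12, new_sum=74+(12)=86
Option E: A[0] 17->44, delta=27, new_sum=74+(27)=101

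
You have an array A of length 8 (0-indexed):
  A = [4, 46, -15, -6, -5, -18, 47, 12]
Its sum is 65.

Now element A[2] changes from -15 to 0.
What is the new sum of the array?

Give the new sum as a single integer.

Old value at index 2: -15
New value at index 2: 0
Delta = 0 - -15 = 15
New sum = old_sum + delta = 65 + (15) = 80

Answer: 80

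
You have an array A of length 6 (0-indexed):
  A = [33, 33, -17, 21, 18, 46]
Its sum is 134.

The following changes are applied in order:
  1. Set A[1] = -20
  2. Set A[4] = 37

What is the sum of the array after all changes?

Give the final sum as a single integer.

Initial sum: 134
Change 1: A[1] 33 -> -20, delta = -53, sum = 81
Change 2: A[4] 18 -> 37, delta = 19, sum = 100

Answer: 100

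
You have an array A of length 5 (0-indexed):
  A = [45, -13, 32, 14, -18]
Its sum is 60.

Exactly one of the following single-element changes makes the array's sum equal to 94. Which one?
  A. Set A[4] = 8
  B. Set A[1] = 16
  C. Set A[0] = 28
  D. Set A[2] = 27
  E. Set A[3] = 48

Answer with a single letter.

Answer: E

Derivation:
Option A: A[4] -18->8, delta=26, new_sum=60+(26)=86
Option B: A[1] -13->16, delta=29, new_sum=60+(29)=89
Option C: A[0] 45->28, delta=-17, new_sum=60+(-17)=43
Option D: A[2] 32->27, delta=-5, new_sum=60+(-5)=55
Option E: A[3] 14->48, delta=34, new_sum=60+(34)=94 <-- matches target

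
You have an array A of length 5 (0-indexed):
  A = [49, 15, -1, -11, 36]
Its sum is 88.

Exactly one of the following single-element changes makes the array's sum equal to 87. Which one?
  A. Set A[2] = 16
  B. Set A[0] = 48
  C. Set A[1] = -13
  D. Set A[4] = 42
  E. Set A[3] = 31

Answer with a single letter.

Answer: B

Derivation:
Option A: A[2] -1->16, delta=17, new_sum=88+(17)=105
Option B: A[0] 49->48, delta=-1, new_sum=88+(-1)=87 <-- matches target
Option C: A[1] 15->-13, delta=-28, new_sum=88+(-28)=60
Option D: A[4] 36->42, delta=6, new_sum=88+(6)=94
Option E: A[3] -11->31, delta=42, new_sum=88+(42)=130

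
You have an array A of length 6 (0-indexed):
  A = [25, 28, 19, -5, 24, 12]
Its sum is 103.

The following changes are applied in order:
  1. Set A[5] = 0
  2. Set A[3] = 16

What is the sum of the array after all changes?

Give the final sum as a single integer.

Initial sum: 103
Change 1: A[5] 12 -> 0, delta = -12, sum = 91
Change 2: A[3] -5 -> 16, delta = 21, sum = 112

Answer: 112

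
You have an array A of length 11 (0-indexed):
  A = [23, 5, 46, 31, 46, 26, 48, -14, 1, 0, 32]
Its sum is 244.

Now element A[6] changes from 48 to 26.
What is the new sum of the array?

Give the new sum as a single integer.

Answer: 222

Derivation:
Old value at index 6: 48
New value at index 6: 26
Delta = 26 - 48 = -22
New sum = old_sum + delta = 244 + (-22) = 222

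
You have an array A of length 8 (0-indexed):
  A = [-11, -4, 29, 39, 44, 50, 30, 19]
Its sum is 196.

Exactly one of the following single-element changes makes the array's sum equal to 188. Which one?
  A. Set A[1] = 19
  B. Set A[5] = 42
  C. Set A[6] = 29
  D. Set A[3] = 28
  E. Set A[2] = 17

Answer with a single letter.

Answer: B

Derivation:
Option A: A[1] -4->19, delta=23, new_sum=196+(23)=219
Option B: A[5] 50->42, delta=-8, new_sum=196+(-8)=188 <-- matches target
Option C: A[6] 30->29, delta=-1, new_sum=196+(-1)=195
Option D: A[3] 39->28, delta=-11, new_sum=196+(-11)=185
Option E: A[2] 29->17, delta=-12, new_sum=196+(-12)=184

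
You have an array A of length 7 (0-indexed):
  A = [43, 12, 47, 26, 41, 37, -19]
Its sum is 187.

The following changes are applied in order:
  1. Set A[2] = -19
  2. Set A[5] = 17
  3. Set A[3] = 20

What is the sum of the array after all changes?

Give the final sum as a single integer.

Answer: 95

Derivation:
Initial sum: 187
Change 1: A[2] 47 -> -19, delta = -66, sum = 121
Change 2: A[5] 37 -> 17, delta = -20, sum = 101
Change 3: A[3] 26 -> 20, delta = -6, sum = 95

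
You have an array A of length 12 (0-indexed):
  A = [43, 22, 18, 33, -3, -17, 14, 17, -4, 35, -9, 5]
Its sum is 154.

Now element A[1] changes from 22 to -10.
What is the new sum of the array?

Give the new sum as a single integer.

Answer: 122

Derivation:
Old value at index 1: 22
New value at index 1: -10
Delta = -10 - 22 = -32
New sum = old_sum + delta = 154 + (-32) = 122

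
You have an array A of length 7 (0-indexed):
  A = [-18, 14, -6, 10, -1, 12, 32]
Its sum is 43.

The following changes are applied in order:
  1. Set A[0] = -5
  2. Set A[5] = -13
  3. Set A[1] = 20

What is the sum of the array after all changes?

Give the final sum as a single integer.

Initial sum: 43
Change 1: A[0] -18 -> -5, delta = 13, sum = 56
Change 2: A[5] 12 -> -13, delta = -25, sum = 31
Change 3: A[1] 14 -> 20, delta = 6, sum = 37

Answer: 37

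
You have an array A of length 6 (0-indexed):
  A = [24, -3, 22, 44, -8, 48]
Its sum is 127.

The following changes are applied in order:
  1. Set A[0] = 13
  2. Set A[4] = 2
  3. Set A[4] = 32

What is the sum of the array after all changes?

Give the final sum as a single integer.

Initial sum: 127
Change 1: A[0] 24 -> 13, delta = -11, sum = 116
Change 2: A[4] -8 -> 2, delta = 10, sum = 126
Change 3: A[4] 2 -> 32, delta = 30, sum = 156

Answer: 156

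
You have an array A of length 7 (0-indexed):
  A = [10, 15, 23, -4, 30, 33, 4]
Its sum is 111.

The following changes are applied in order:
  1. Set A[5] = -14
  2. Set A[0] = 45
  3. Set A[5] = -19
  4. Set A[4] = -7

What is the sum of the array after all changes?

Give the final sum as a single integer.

Initial sum: 111
Change 1: A[5] 33 -> -14, delta = -47, sum = 64
Change 2: A[0] 10 -> 45, delta = 35, sum = 99
Change 3: A[5] -14 -> -19, delta = -5, sum = 94
Change 4: A[4] 30 -> -7, delta = -37, sum = 57

Answer: 57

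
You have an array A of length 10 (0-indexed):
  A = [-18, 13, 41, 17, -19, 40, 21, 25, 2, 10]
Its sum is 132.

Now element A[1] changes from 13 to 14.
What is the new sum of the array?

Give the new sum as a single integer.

Old value at index 1: 13
New value at index 1: 14
Delta = 14 - 13 = 1
New sum = old_sum + delta = 132 + (1) = 133

Answer: 133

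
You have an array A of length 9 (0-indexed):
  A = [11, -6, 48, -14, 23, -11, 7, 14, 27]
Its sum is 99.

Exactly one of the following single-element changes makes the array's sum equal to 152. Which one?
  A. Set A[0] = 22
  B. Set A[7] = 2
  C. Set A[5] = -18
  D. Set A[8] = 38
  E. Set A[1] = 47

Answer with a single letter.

Option A: A[0] 11->22, delta=11, new_sum=99+(11)=110
Option B: A[7] 14->2, delta=-12, new_sum=99+(-12)=87
Option C: A[5] -11->-18, delta=-7, new_sum=99+(-7)=92
Option D: A[8] 27->38, delta=11, new_sum=99+(11)=110
Option E: A[1] -6->47, delta=53, new_sum=99+(53)=152 <-- matches target

Answer: E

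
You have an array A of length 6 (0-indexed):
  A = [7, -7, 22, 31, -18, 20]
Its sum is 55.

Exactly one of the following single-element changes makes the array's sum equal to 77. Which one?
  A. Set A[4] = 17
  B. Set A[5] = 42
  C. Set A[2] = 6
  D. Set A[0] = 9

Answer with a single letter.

Answer: B

Derivation:
Option A: A[4] -18->17, delta=35, new_sum=55+(35)=90
Option B: A[5] 20->42, delta=22, new_sum=55+(22)=77 <-- matches target
Option C: A[2] 22->6, delta=-16, new_sum=55+(-16)=39
Option D: A[0] 7->9, delta=2, new_sum=55+(2)=57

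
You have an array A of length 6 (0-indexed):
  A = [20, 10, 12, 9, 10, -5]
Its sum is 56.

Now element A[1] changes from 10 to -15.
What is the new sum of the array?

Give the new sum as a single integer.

Answer: 31

Derivation:
Old value at index 1: 10
New value at index 1: -15
Delta = -15 - 10 = -25
New sum = old_sum + delta = 56 + (-25) = 31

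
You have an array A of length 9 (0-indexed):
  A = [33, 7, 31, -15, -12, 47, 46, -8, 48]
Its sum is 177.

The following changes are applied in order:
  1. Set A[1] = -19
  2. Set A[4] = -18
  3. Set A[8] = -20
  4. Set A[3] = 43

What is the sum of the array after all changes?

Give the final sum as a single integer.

Initial sum: 177
Change 1: A[1] 7 -> -19, delta = -26, sum = 151
Change 2: A[4] -12 -> -18, delta = -6, sum = 145
Change 3: A[8] 48 -> -20, delta = -68, sum = 77
Change 4: A[3] -15 -> 43, delta = 58, sum = 135

Answer: 135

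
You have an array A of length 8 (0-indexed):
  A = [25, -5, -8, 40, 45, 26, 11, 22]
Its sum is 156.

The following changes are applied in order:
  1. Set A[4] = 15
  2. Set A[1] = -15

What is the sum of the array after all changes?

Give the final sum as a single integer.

Answer: 116

Derivation:
Initial sum: 156
Change 1: A[4] 45 -> 15, delta = -30, sum = 126
Change 2: A[1] -5 -> -15, delta = -10, sum = 116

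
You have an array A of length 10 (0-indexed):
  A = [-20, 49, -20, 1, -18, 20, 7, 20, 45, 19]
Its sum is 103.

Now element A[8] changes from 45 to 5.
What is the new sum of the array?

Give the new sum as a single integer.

Answer: 63

Derivation:
Old value at index 8: 45
New value at index 8: 5
Delta = 5 - 45 = -40
New sum = old_sum + delta = 103 + (-40) = 63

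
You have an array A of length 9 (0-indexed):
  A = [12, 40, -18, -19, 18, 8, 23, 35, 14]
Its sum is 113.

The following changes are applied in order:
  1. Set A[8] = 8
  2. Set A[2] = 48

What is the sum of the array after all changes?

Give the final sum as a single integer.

Answer: 173

Derivation:
Initial sum: 113
Change 1: A[8] 14 -> 8, delta = -6, sum = 107
Change 2: A[2] -18 -> 48, delta = 66, sum = 173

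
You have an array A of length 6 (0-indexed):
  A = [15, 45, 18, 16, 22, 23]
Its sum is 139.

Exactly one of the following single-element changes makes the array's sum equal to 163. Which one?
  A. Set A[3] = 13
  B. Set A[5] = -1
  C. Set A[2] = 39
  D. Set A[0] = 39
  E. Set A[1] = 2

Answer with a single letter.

Option A: A[3] 16->13, delta=-3, new_sum=139+(-3)=136
Option B: A[5] 23->-1, delta=-24, new_sum=139+(-24)=115
Option C: A[2] 18->39, delta=21, new_sum=139+(21)=160
Option D: A[0] 15->39, delta=24, new_sum=139+(24)=163 <-- matches target
Option E: A[1] 45->2, delta=-43, new_sum=139+(-43)=96

Answer: D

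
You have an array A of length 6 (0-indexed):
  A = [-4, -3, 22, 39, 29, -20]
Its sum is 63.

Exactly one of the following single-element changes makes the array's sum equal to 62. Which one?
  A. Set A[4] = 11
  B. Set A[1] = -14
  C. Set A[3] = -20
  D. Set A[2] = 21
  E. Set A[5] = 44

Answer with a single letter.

Answer: D

Derivation:
Option A: A[4] 29->11, delta=-18, new_sum=63+(-18)=45
Option B: A[1] -3->-14, delta=-11, new_sum=63+(-11)=52
Option C: A[3] 39->-20, delta=-59, new_sum=63+(-59)=4
Option D: A[2] 22->21, delta=-1, new_sum=63+(-1)=62 <-- matches target
Option E: A[5] -20->44, delta=64, new_sum=63+(64)=127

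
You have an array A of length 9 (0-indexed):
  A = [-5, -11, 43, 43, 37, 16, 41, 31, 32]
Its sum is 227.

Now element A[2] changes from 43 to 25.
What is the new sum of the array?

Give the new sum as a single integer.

Old value at index 2: 43
New value at index 2: 25
Delta = 25 - 43 = -18
New sum = old_sum + delta = 227 + (-18) = 209

Answer: 209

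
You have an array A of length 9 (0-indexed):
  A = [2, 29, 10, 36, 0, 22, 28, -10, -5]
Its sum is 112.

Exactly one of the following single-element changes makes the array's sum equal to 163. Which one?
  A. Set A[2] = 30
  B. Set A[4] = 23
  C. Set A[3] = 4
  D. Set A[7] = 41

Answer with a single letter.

Option A: A[2] 10->30, delta=20, new_sum=112+(20)=132
Option B: A[4] 0->23, delta=23, new_sum=112+(23)=135
Option C: A[3] 36->4, delta=-32, new_sum=112+(-32)=80
Option D: A[7] -10->41, delta=51, new_sum=112+(51)=163 <-- matches target

Answer: D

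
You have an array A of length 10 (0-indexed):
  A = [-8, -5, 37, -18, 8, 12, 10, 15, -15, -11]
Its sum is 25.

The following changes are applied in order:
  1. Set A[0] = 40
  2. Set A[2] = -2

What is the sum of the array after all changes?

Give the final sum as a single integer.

Answer: 34

Derivation:
Initial sum: 25
Change 1: A[0] -8 -> 40, delta = 48, sum = 73
Change 2: A[2] 37 -> -2, delta = -39, sum = 34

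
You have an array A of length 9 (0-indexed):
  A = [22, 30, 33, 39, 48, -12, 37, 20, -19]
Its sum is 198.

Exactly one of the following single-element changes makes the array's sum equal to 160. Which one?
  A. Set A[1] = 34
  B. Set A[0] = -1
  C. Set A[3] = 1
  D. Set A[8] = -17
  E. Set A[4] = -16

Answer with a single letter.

Answer: C

Derivation:
Option A: A[1] 30->34, delta=4, new_sum=198+(4)=202
Option B: A[0] 22->-1, delta=-23, new_sum=198+(-23)=175
Option C: A[3] 39->1, delta=-38, new_sum=198+(-38)=160 <-- matches target
Option D: A[8] -19->-17, delta=2, new_sum=198+(2)=200
Option E: A[4] 48->-16, delta=-64, new_sum=198+(-64)=134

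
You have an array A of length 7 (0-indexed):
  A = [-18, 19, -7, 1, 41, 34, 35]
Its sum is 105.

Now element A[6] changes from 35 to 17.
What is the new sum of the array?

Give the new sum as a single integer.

Answer: 87

Derivation:
Old value at index 6: 35
New value at index 6: 17
Delta = 17 - 35 = -18
New sum = old_sum + delta = 105 + (-18) = 87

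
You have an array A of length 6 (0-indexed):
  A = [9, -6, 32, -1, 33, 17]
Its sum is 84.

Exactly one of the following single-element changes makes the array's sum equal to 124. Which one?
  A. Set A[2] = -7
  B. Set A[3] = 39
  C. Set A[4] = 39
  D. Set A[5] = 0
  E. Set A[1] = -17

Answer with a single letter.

Option A: A[2] 32->-7, delta=-39, new_sum=84+(-39)=45
Option B: A[3] -1->39, delta=40, new_sum=84+(40)=124 <-- matches target
Option C: A[4] 33->39, delta=6, new_sum=84+(6)=90
Option D: A[5] 17->0, delta=-17, new_sum=84+(-17)=67
Option E: A[1] -6->-17, delta=-11, new_sum=84+(-11)=73

Answer: B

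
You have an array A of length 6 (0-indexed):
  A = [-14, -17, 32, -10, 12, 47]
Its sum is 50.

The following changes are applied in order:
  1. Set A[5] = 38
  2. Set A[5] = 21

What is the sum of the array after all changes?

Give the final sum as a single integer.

Answer: 24

Derivation:
Initial sum: 50
Change 1: A[5] 47 -> 38, delta = -9, sum = 41
Change 2: A[5] 38 -> 21, delta = -17, sum = 24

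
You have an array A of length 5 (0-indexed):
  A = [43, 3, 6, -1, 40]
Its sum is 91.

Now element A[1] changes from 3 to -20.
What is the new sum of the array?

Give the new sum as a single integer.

Old value at index 1: 3
New value at index 1: -20
Delta = -20 - 3 = -23
New sum = old_sum + delta = 91 + (-23) = 68

Answer: 68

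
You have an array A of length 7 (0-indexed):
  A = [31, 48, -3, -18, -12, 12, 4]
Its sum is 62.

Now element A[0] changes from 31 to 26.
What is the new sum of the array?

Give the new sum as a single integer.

Answer: 57

Derivation:
Old value at index 0: 31
New value at index 0: 26
Delta = 26 - 31 = -5
New sum = old_sum + delta = 62 + (-5) = 57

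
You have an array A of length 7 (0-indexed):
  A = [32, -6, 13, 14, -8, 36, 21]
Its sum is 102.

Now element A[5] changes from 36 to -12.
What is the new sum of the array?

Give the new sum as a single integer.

Old value at index 5: 36
New value at index 5: -12
Delta = -12 - 36 = -48
New sum = old_sum + delta = 102 + (-48) = 54

Answer: 54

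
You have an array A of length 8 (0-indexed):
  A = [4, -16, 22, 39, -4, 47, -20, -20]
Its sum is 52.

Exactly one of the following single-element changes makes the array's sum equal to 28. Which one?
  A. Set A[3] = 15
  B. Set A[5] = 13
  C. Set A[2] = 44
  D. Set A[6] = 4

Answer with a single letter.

Answer: A

Derivation:
Option A: A[3] 39->15, delta=-24, new_sum=52+(-24)=28 <-- matches target
Option B: A[5] 47->13, delta=-34, new_sum=52+(-34)=18
Option C: A[2] 22->44, delta=22, new_sum=52+(22)=74
Option D: A[6] -20->4, delta=24, new_sum=52+(24)=76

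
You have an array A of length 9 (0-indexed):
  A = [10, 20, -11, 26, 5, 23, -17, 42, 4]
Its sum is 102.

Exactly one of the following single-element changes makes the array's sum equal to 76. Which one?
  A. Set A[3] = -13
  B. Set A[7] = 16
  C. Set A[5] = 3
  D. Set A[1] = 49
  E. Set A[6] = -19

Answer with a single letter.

Answer: B

Derivation:
Option A: A[3] 26->-13, delta=-39, new_sum=102+(-39)=63
Option B: A[7] 42->16, delta=-26, new_sum=102+(-26)=76 <-- matches target
Option C: A[5] 23->3, delta=-20, new_sum=102+(-20)=82
Option D: A[1] 20->49, delta=29, new_sum=102+(29)=131
Option E: A[6] -17->-19, delta=-2, new_sum=102+(-2)=100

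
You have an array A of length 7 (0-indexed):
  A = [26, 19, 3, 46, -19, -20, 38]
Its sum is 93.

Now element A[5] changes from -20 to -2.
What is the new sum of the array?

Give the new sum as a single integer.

Old value at index 5: -20
New value at index 5: -2
Delta = -2 - -20 = 18
New sum = old_sum + delta = 93 + (18) = 111

Answer: 111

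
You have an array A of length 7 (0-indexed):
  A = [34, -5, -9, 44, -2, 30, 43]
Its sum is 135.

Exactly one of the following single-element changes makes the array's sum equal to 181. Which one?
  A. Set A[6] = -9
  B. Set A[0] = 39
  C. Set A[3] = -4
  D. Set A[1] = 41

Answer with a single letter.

Option A: A[6] 43->-9, delta=-52, new_sum=135+(-52)=83
Option B: A[0] 34->39, delta=5, new_sum=135+(5)=140
Option C: A[3] 44->-4, delta=-48, new_sum=135+(-48)=87
Option D: A[1] -5->41, delta=46, new_sum=135+(46)=181 <-- matches target

Answer: D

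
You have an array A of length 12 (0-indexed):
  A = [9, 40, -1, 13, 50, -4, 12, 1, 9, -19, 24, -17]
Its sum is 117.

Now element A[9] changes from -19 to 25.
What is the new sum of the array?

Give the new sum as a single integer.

Answer: 161

Derivation:
Old value at index 9: -19
New value at index 9: 25
Delta = 25 - -19 = 44
New sum = old_sum + delta = 117 + (44) = 161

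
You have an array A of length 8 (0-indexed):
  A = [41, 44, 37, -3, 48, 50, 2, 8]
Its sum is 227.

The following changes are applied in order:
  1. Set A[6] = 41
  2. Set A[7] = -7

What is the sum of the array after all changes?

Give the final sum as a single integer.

Initial sum: 227
Change 1: A[6] 2 -> 41, delta = 39, sum = 266
Change 2: A[7] 8 -> -7, delta = -15, sum = 251

Answer: 251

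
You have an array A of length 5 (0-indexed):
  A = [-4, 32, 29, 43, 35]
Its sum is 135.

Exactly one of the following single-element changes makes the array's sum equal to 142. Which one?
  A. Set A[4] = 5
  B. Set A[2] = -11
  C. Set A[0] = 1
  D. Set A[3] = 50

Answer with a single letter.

Answer: D

Derivation:
Option A: A[4] 35->5, delta=-30, new_sum=135+(-30)=105
Option B: A[2] 29->-11, delta=-40, new_sum=135+(-40)=95
Option C: A[0] -4->1, delta=5, new_sum=135+(5)=140
Option D: A[3] 43->50, delta=7, new_sum=135+(7)=142 <-- matches target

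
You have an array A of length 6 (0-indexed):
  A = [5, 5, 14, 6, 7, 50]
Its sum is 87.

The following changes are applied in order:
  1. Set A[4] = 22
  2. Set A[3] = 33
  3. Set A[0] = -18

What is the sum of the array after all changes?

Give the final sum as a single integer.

Answer: 106

Derivation:
Initial sum: 87
Change 1: A[4] 7 -> 22, delta = 15, sum = 102
Change 2: A[3] 6 -> 33, delta = 27, sum = 129
Change 3: A[0] 5 -> -18, delta = -23, sum = 106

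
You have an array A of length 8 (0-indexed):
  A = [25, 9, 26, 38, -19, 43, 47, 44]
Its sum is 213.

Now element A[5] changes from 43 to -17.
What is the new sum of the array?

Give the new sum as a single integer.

Answer: 153

Derivation:
Old value at index 5: 43
New value at index 5: -17
Delta = -17 - 43 = -60
New sum = old_sum + delta = 213 + (-60) = 153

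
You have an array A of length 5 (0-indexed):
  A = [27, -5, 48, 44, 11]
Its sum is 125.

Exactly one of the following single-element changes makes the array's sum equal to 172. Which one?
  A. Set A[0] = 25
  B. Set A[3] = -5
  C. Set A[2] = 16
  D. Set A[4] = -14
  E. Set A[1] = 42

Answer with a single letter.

Answer: E

Derivation:
Option A: A[0] 27->25, delta=-2, new_sum=125+(-2)=123
Option B: A[3] 44->-5, delta=-49, new_sum=125+(-49)=76
Option C: A[2] 48->16, delta=-32, new_sum=125+(-32)=93
Option D: A[4] 11->-14, delta=-25, new_sum=125+(-25)=100
Option E: A[1] -5->42, delta=47, new_sum=125+(47)=172 <-- matches target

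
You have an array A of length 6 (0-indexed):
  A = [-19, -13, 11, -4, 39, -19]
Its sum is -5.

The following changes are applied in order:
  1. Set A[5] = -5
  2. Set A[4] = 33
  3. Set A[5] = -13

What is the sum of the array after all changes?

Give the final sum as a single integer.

Initial sum: -5
Change 1: A[5] -19 -> -5, delta = 14, sum = 9
Change 2: A[4] 39 -> 33, delta = -6, sum = 3
Change 3: A[5] -5 -> -13, delta = -8, sum = -5

Answer: -5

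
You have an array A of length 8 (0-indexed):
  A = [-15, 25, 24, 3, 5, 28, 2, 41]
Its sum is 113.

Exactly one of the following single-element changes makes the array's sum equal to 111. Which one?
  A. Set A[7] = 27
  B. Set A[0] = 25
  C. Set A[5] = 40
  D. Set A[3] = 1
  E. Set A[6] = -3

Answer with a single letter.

Option A: A[7] 41->27, delta=-14, new_sum=113+(-14)=99
Option B: A[0] -15->25, delta=40, new_sum=113+(40)=153
Option C: A[5] 28->40, delta=12, new_sum=113+(12)=125
Option D: A[3] 3->1, delta=-2, new_sum=113+(-2)=111 <-- matches target
Option E: A[6] 2->-3, delta=-5, new_sum=113+(-5)=108

Answer: D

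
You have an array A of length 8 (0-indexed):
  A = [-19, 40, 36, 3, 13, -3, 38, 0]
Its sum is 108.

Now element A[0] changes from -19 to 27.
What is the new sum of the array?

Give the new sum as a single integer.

Answer: 154

Derivation:
Old value at index 0: -19
New value at index 0: 27
Delta = 27 - -19 = 46
New sum = old_sum + delta = 108 + (46) = 154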